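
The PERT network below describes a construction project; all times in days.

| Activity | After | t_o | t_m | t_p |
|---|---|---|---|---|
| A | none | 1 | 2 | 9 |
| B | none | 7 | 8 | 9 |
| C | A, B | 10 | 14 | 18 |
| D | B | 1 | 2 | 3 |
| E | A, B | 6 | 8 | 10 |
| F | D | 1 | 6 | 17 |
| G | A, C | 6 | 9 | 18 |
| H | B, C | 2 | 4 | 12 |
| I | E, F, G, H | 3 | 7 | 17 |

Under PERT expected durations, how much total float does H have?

5 days

te_A = (1 + 4·2 + 9)/6 = 18/6 = 3
te_B = (7 + 4·8 + 9)/6 = 48/6 = 8
te_C = (10 + 4·14 + 18)/6 = 84/6 = 14
te_D = (1 + 4·2 + 3)/6 = 12/6 = 2
te_E = (6 + 4·8 + 10)/6 = 48/6 = 8
te_F = (1 + 4·6 + 17)/6 = 42/6 = 7
te_G = (6 + 4·9 + 18)/6 = 60/6 = 10
te_H = (2 + 4·4 + 12)/6 = 30/6 = 5
te_I = (3 + 4·7 + 17)/6 = 48/6 = 8

Forward pass:
ES_A = 0; EF_A = 3
ES_B = 0; EF_B = 8
ES_C = max(EF_A=3, EF_B=8) = 8; EF_C = 8+14 = 22
ES_D = 8; EF_D = 8+2 = 10
ES_E = max(EF_A=3, EF_B=8) = 8; EF_E = 8+8 = 16
ES_F = 10; EF_F = 10+7 = 17
ES_G = max(EF_A=3, EF_C=22) = 22; EF_G = 22+10 = 32
ES_H = max(EF_B=8, EF_C=22) = 22; EF_H = 22+5 = 27
ES_I = max(EF_E=16, EF_F=17, EF_G=32, EF_H=27) = 32; EF_I = 32+8 = 40
Expected project duration μ = 40 days. Critical path: B → C → G → I.

Backward pass:
LF_I = 40; LS_I = 40−8 = 32
LF_H = LS_I = 32; LS_H = 32−5 = 27
LF_G = LS_I = 32; LS_G = 32−10 = 22
LF_F = LS_I = 32; LS_F = 32−7 = 25
LF_E = LS_I = 32; LS_E = 32−8 = 24
LF_D = LS_F = 25; LS_D = 25−2 = 23
LF_C = min(LS_G=22, LS_H=27) = 22; LS_C = 22−14 = 8
LF_B = min(LS_C=8, LS_D=23, LS_E=24, LS_H=27) = 8; LS_B = 8−8 = 0
LF_A = min(LS_C=8, LS_E=24, LS_G=22) = 8; LS_A = 8−3 = 5
Slack_H = LS_H − ES_H = 27 − 22 = 5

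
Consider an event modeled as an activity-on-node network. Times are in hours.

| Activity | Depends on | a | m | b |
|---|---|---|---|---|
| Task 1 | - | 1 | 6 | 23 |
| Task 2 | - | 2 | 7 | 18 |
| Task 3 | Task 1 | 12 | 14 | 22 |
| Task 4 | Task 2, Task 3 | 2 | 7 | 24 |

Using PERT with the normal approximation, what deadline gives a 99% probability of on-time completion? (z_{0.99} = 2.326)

te_Task 1 = (1 + 4·6 + 23)/6 = 48/6 = 8; σ²_Task 1 = ((23−1)/6)² = 13.444
te_Task 2 = (2 + 4·7 + 18)/6 = 48/6 = 8; σ²_Task 2 = ((18−2)/6)² = 7.111
te_Task 3 = (12 + 4·14 + 22)/6 = 90/6 = 15; σ²_Task 3 = ((22−12)/6)² = 2.778
te_Task 4 = (2 + 4·7 + 24)/6 = 54/6 = 9; σ²_Task 4 = ((24−2)/6)² = 13.444

Forward pass:
ES_Task 1 = 0; EF_Task 1 = 8
ES_Task 2 = 0; EF_Task 2 = 8
ES_Task 3 = 8; EF_Task 3 = 8+15 = 23
ES_Task 4 = max(EF_Task 2=8, EF_Task 3=23) = 23; EF_Task 4 = 23+9 = 32
Expected project duration μ = 32 hours. Critical path: Task 1 → Task 3 → Task 4.

Variance along critical path = 13.444 + 2.778 + 13.444 = 29.667; σ = 5.447 hours.
D = μ + z·σ = 32 + 2.326·5.447 = 44.7 hours

44.7 hours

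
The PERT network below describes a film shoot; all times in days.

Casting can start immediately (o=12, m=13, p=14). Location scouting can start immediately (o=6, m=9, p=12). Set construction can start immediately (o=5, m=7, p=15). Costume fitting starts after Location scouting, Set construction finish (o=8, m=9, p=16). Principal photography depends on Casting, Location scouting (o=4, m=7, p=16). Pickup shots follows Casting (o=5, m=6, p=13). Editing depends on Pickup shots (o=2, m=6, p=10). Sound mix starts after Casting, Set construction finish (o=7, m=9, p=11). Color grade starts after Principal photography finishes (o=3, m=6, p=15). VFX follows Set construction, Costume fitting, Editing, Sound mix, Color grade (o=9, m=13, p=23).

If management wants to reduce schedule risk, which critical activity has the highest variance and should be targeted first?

te_Casting = (12 + 4·13 + 14)/6 = 78/6 = 13; σ²_Casting = ((14−12)/6)² = 0.111
te_Location scouting = (6 + 4·9 + 12)/6 = 54/6 = 9; σ²_Location scouting = ((12−6)/6)² = 1.000
te_Set construction = (5 + 4·7 + 15)/6 = 48/6 = 8; σ²_Set construction = ((15−5)/6)² = 2.778
te_Costume fitting = (8 + 4·9 + 16)/6 = 60/6 = 10; σ²_Costume fitting = ((16−8)/6)² = 1.778
te_Principal photography = (4 + 4·7 + 16)/6 = 48/6 = 8; σ²_Principal photography = ((16−4)/6)² = 4.000
te_Pickup shots = (5 + 4·6 + 13)/6 = 42/6 = 7; σ²_Pickup shots = ((13−5)/6)² = 1.778
te_Editing = (2 + 4·6 + 10)/6 = 36/6 = 6; σ²_Editing = ((10−2)/6)² = 1.778
te_Sound mix = (7 + 4·9 + 11)/6 = 54/6 = 9; σ²_Sound mix = ((11−7)/6)² = 0.444
te_Color grade = (3 + 4·6 + 15)/6 = 42/6 = 7; σ²_Color grade = ((15−3)/6)² = 4.000
te_VFX = (9 + 4·13 + 23)/6 = 84/6 = 14; σ²_VFX = ((23−9)/6)² = 5.444

Forward pass:
ES_Casting = 0; EF_Casting = 13
ES_Location scouting = 0; EF_Location scouting = 9
ES_Set construction = 0; EF_Set construction = 8
ES_Costume fitting = max(EF_Location scouting=9, EF_Set construction=8) = 9; EF_Costume fitting = 9+10 = 19
ES_Principal photography = max(EF_Casting=13, EF_Location scouting=9) = 13; EF_Principal photography = 13+8 = 21
ES_Pickup shots = 13; EF_Pickup shots = 13+7 = 20
ES_Editing = 20; EF_Editing = 20+6 = 26
ES_Sound mix = max(EF_Casting=13, EF_Set construction=8) = 13; EF_Sound mix = 13+9 = 22
ES_Color grade = 21; EF_Color grade = 21+7 = 28
ES_VFX = max(EF_Set construction=8, EF_Costume fitting=19, EF_Editing=26, EF_Sound mix=22, EF_Color grade=28) = 28; EF_VFX = 28+14 = 42
Expected project duration μ = 42 days. Critical path: Casting → Principal photography → Color grade → VFX.

Variances on critical path: σ²_Casting=0.111, σ²_Principal photography=4.000, σ²_Color grade=4.000, σ²_VFX=5.444.
Largest is σ²_VFX = 5.444.

VFX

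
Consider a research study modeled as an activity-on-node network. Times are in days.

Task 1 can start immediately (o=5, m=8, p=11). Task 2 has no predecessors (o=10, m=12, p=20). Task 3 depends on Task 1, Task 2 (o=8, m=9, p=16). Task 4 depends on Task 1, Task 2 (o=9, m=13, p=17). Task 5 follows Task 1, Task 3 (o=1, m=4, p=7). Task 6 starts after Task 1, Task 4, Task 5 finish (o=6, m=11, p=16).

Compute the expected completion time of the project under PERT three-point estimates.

38 days

te_Task 1 = (5 + 4·8 + 11)/6 = 48/6 = 8
te_Task 2 = (10 + 4·12 + 20)/6 = 78/6 = 13
te_Task 3 = (8 + 4·9 + 16)/6 = 60/6 = 10
te_Task 4 = (9 + 4·13 + 17)/6 = 78/6 = 13
te_Task 5 = (1 + 4·4 + 7)/6 = 24/6 = 4
te_Task 6 = (6 + 4·11 + 16)/6 = 66/6 = 11

Forward pass:
ES_Task 1 = 0; EF_Task 1 = 8
ES_Task 2 = 0; EF_Task 2 = 13
ES_Task 3 = max(EF_Task 1=8, EF_Task 2=13) = 13; EF_Task 3 = 13+10 = 23
ES_Task 4 = max(EF_Task 1=8, EF_Task 2=13) = 13; EF_Task 4 = 13+13 = 26
ES_Task 5 = max(EF_Task 1=8, EF_Task 3=23) = 23; EF_Task 5 = 23+4 = 27
ES_Task 6 = max(EF_Task 1=8, EF_Task 4=26, EF_Task 5=27) = 27; EF_Task 6 = 27+11 = 38
Expected project duration μ = 38 days. Critical path: Task 2 → Task 3 → Task 5 → Task 6.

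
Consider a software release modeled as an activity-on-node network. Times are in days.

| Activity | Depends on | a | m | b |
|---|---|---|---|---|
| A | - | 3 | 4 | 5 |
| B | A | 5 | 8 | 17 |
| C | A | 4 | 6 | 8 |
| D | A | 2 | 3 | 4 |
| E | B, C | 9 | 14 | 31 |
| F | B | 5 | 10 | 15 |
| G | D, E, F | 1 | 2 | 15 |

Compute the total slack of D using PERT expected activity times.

te_A = (3 + 4·4 + 5)/6 = 24/6 = 4
te_B = (5 + 4·8 + 17)/6 = 54/6 = 9
te_C = (4 + 4·6 + 8)/6 = 36/6 = 6
te_D = (2 + 4·3 + 4)/6 = 18/6 = 3
te_E = (9 + 4·14 + 31)/6 = 96/6 = 16
te_F = (5 + 4·10 + 15)/6 = 60/6 = 10
te_G = (1 + 4·2 + 15)/6 = 24/6 = 4

Forward pass:
ES_A = 0; EF_A = 4
ES_B = 4; EF_B = 4+9 = 13
ES_C = 4; EF_C = 4+6 = 10
ES_D = 4; EF_D = 4+3 = 7
ES_E = max(EF_B=13, EF_C=10) = 13; EF_E = 13+16 = 29
ES_F = 13; EF_F = 13+10 = 23
ES_G = max(EF_D=7, EF_E=29, EF_F=23) = 29; EF_G = 29+4 = 33
Expected project duration μ = 33 days. Critical path: A → B → E → G.

Backward pass:
LF_G = 33; LS_G = 33−4 = 29
LF_F = LS_G = 29; LS_F = 29−10 = 19
LF_E = LS_G = 29; LS_E = 29−16 = 13
LF_D = LS_G = 29; LS_D = 29−3 = 26
LF_C = LS_E = 13; LS_C = 13−6 = 7
LF_B = min(LS_E=13, LS_F=19) = 13; LS_B = 13−9 = 4
LF_A = min(LS_B=4, LS_C=7, LS_D=26) = 4; LS_A = 4−4 = 0
Slack_D = LS_D − ES_D = 26 − 4 = 22

22 days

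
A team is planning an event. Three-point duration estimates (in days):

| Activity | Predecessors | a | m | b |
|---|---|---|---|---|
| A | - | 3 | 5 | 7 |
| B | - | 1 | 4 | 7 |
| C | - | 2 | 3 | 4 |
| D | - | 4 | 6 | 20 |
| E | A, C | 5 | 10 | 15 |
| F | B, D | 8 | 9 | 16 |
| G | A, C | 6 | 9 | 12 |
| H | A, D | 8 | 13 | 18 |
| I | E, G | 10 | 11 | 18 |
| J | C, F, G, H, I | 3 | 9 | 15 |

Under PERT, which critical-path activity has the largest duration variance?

te_A = (3 + 4·5 + 7)/6 = 30/6 = 5; σ²_A = ((7−3)/6)² = 0.444
te_B = (1 + 4·4 + 7)/6 = 24/6 = 4; σ²_B = ((7−1)/6)² = 1.000
te_C = (2 + 4·3 + 4)/6 = 18/6 = 3; σ²_C = ((4−2)/6)² = 0.111
te_D = (4 + 4·6 + 20)/6 = 48/6 = 8; σ²_D = ((20−4)/6)² = 7.111
te_E = (5 + 4·10 + 15)/6 = 60/6 = 10; σ²_E = ((15−5)/6)² = 2.778
te_F = (8 + 4·9 + 16)/6 = 60/6 = 10; σ²_F = ((16−8)/6)² = 1.778
te_G = (6 + 4·9 + 12)/6 = 54/6 = 9; σ²_G = ((12−6)/6)² = 1.000
te_H = (8 + 4·13 + 18)/6 = 78/6 = 13; σ²_H = ((18−8)/6)² = 2.778
te_I = (10 + 4·11 + 18)/6 = 72/6 = 12; σ²_I = ((18−10)/6)² = 1.778
te_J = (3 + 4·9 + 15)/6 = 54/6 = 9; σ²_J = ((15−3)/6)² = 4.000

Forward pass:
ES_A = 0; EF_A = 5
ES_B = 0; EF_B = 4
ES_C = 0; EF_C = 3
ES_D = 0; EF_D = 8
ES_E = max(EF_A=5, EF_C=3) = 5; EF_E = 5+10 = 15
ES_F = max(EF_B=4, EF_D=8) = 8; EF_F = 8+10 = 18
ES_G = max(EF_A=5, EF_C=3) = 5; EF_G = 5+9 = 14
ES_H = max(EF_A=5, EF_D=8) = 8; EF_H = 8+13 = 21
ES_I = max(EF_E=15, EF_G=14) = 15; EF_I = 15+12 = 27
ES_J = max(EF_C=3, EF_F=18, EF_G=14, EF_H=21, EF_I=27) = 27; EF_J = 27+9 = 36
Expected project duration μ = 36 days. Critical path: A → E → I → J.

Variances on critical path: σ²_A=0.444, σ²_E=2.778, σ²_I=1.778, σ²_J=4.000.
Largest is σ²_J = 4.000.

J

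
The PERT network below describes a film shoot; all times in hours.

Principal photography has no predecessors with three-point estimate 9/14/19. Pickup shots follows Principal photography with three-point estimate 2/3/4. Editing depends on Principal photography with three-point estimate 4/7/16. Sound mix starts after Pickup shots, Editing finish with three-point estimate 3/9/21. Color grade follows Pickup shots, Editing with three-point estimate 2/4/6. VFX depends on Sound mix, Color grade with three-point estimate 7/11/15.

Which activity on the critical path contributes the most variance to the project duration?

Sound mix

te_Principal photography = (9 + 4·14 + 19)/6 = 84/6 = 14; σ²_Principal photography = ((19−9)/6)² = 2.778
te_Pickup shots = (2 + 4·3 + 4)/6 = 18/6 = 3; σ²_Pickup shots = ((4−2)/6)² = 0.111
te_Editing = (4 + 4·7 + 16)/6 = 48/6 = 8; σ²_Editing = ((16−4)/6)² = 4.000
te_Sound mix = (3 + 4·9 + 21)/6 = 60/6 = 10; σ²_Sound mix = ((21−3)/6)² = 9.000
te_Color grade = (2 + 4·4 + 6)/6 = 24/6 = 4; σ²_Color grade = ((6−2)/6)² = 0.444
te_VFX = (7 + 4·11 + 15)/6 = 66/6 = 11; σ²_VFX = ((15−7)/6)² = 1.778

Forward pass:
ES_Principal photography = 0; EF_Principal photography = 14
ES_Pickup shots = 14; EF_Pickup shots = 14+3 = 17
ES_Editing = 14; EF_Editing = 14+8 = 22
ES_Sound mix = max(EF_Pickup shots=17, EF_Editing=22) = 22; EF_Sound mix = 22+10 = 32
ES_Color grade = max(EF_Pickup shots=17, EF_Editing=22) = 22; EF_Color grade = 22+4 = 26
ES_VFX = max(EF_Sound mix=32, EF_Color grade=26) = 32; EF_VFX = 32+11 = 43
Expected project duration μ = 43 hours. Critical path: Principal photography → Editing → Sound mix → VFX.

Variances on critical path: σ²_Principal photography=2.778, σ²_Editing=4.000, σ²_Sound mix=9.000, σ²_VFX=1.778.
Largest is σ²_Sound mix = 9.000.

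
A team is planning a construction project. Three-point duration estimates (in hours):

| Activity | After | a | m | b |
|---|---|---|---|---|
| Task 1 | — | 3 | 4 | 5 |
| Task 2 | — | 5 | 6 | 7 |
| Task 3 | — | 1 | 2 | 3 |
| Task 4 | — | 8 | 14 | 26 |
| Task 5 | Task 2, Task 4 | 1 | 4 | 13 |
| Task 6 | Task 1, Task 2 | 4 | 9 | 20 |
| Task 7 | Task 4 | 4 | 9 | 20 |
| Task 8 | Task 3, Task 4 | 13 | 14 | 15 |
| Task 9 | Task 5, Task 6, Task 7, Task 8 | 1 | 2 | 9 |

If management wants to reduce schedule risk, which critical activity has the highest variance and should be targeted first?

Task 4

te_Task 1 = (3 + 4·4 + 5)/6 = 24/6 = 4; σ²_Task 1 = ((5−3)/6)² = 0.111
te_Task 2 = (5 + 4·6 + 7)/6 = 36/6 = 6; σ²_Task 2 = ((7−5)/6)² = 0.111
te_Task 3 = (1 + 4·2 + 3)/6 = 12/6 = 2; σ²_Task 3 = ((3−1)/6)² = 0.111
te_Task 4 = (8 + 4·14 + 26)/6 = 90/6 = 15; σ²_Task 4 = ((26−8)/6)² = 9.000
te_Task 5 = (1 + 4·4 + 13)/6 = 30/6 = 5; σ²_Task 5 = ((13−1)/6)² = 4.000
te_Task 6 = (4 + 4·9 + 20)/6 = 60/6 = 10; σ²_Task 6 = ((20−4)/6)² = 7.111
te_Task 7 = (4 + 4·9 + 20)/6 = 60/6 = 10; σ²_Task 7 = ((20−4)/6)² = 7.111
te_Task 8 = (13 + 4·14 + 15)/6 = 84/6 = 14; σ²_Task 8 = ((15−13)/6)² = 0.111
te_Task 9 = (1 + 4·2 + 9)/6 = 18/6 = 3; σ²_Task 9 = ((9−1)/6)² = 1.778

Forward pass:
ES_Task 1 = 0; EF_Task 1 = 4
ES_Task 2 = 0; EF_Task 2 = 6
ES_Task 3 = 0; EF_Task 3 = 2
ES_Task 4 = 0; EF_Task 4 = 15
ES_Task 5 = max(EF_Task 2=6, EF_Task 4=15) = 15; EF_Task 5 = 15+5 = 20
ES_Task 6 = max(EF_Task 1=4, EF_Task 2=6) = 6; EF_Task 6 = 6+10 = 16
ES_Task 7 = 15; EF_Task 7 = 15+10 = 25
ES_Task 8 = max(EF_Task 3=2, EF_Task 4=15) = 15; EF_Task 8 = 15+14 = 29
ES_Task 9 = max(EF_Task 5=20, EF_Task 6=16, EF_Task 7=25, EF_Task 8=29) = 29; EF_Task 9 = 29+3 = 32
Expected project duration μ = 32 hours. Critical path: Task 4 → Task 8 → Task 9.

Variances on critical path: σ²_Task 4=9.000, σ²_Task 8=0.111, σ²_Task 9=1.778.
Largest is σ²_Task 4 = 9.000.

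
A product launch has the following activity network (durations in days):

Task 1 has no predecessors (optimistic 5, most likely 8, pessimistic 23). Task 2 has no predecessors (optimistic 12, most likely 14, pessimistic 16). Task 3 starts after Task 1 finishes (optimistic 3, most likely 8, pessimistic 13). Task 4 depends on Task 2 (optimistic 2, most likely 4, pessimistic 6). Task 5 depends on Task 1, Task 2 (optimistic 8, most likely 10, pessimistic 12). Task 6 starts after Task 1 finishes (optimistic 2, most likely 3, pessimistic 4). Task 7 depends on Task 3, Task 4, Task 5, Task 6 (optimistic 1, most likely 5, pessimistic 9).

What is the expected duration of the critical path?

29 days

te_Task 1 = (5 + 4·8 + 23)/6 = 60/6 = 10
te_Task 2 = (12 + 4·14 + 16)/6 = 84/6 = 14
te_Task 3 = (3 + 4·8 + 13)/6 = 48/6 = 8
te_Task 4 = (2 + 4·4 + 6)/6 = 24/6 = 4
te_Task 5 = (8 + 4·10 + 12)/6 = 60/6 = 10
te_Task 6 = (2 + 4·3 + 4)/6 = 18/6 = 3
te_Task 7 = (1 + 4·5 + 9)/6 = 30/6 = 5

Forward pass:
ES_Task 1 = 0; EF_Task 1 = 10
ES_Task 2 = 0; EF_Task 2 = 14
ES_Task 3 = 10; EF_Task 3 = 10+8 = 18
ES_Task 4 = 14; EF_Task 4 = 14+4 = 18
ES_Task 5 = max(EF_Task 1=10, EF_Task 2=14) = 14; EF_Task 5 = 14+10 = 24
ES_Task 6 = 10; EF_Task 6 = 10+3 = 13
ES_Task 7 = max(EF_Task 3=18, EF_Task 4=18, EF_Task 5=24, EF_Task 6=13) = 24; EF_Task 7 = 24+5 = 29
Expected project duration μ = 29 days. Critical path: Task 2 → Task 5 → Task 7.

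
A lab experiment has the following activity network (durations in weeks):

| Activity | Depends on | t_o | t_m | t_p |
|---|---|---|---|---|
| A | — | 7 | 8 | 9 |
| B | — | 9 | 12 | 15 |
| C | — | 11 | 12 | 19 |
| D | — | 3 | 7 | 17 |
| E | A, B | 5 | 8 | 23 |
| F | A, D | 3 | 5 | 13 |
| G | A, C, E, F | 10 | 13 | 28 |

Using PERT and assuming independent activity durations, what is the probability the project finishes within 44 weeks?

te_A = (7 + 4·8 + 9)/6 = 48/6 = 8; σ²_A = ((9−7)/6)² = 0.111
te_B = (9 + 4·12 + 15)/6 = 72/6 = 12; σ²_B = ((15−9)/6)² = 1.000
te_C = (11 + 4·12 + 19)/6 = 78/6 = 13; σ²_C = ((19−11)/6)² = 1.778
te_D = (3 + 4·7 + 17)/6 = 48/6 = 8; σ²_D = ((17−3)/6)² = 5.444
te_E = (5 + 4·8 + 23)/6 = 60/6 = 10; σ²_E = ((23−5)/6)² = 9.000
te_F = (3 + 4·5 + 13)/6 = 36/6 = 6; σ²_F = ((13−3)/6)² = 2.778
te_G = (10 + 4·13 + 28)/6 = 90/6 = 15; σ²_G = ((28−10)/6)² = 9.000

Forward pass:
ES_A = 0; EF_A = 8
ES_B = 0; EF_B = 12
ES_C = 0; EF_C = 13
ES_D = 0; EF_D = 8
ES_E = max(EF_A=8, EF_B=12) = 12; EF_E = 12+10 = 22
ES_F = max(EF_A=8, EF_D=8) = 8; EF_F = 8+6 = 14
ES_G = max(EF_A=8, EF_C=13, EF_E=22, EF_F=14) = 22; EF_G = 22+15 = 37
Expected project duration μ = 37 weeks. Critical path: B → E → G.

Variance along critical path = 1.000 + 9.000 + 9.000 = 19.000; σ = √19.000 = 4.359 weeks.
Z = (44 − 37) / 4.359 = 1.606
P(T ≤ 44) = Φ(1.606) ≈ 0.946

0.946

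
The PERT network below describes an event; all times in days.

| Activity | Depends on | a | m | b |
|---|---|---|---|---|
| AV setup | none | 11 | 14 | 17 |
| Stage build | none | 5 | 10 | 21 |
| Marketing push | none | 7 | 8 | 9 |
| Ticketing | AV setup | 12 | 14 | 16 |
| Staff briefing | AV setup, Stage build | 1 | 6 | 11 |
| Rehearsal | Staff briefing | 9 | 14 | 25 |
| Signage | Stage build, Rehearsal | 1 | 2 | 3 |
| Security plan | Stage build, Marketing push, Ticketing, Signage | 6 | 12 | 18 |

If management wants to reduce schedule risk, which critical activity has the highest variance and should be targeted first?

te_AV setup = (11 + 4·14 + 17)/6 = 84/6 = 14; σ²_AV setup = ((17−11)/6)² = 1.000
te_Stage build = (5 + 4·10 + 21)/6 = 66/6 = 11; σ²_Stage build = ((21−5)/6)² = 7.111
te_Marketing push = (7 + 4·8 + 9)/6 = 48/6 = 8; σ²_Marketing push = ((9−7)/6)² = 0.111
te_Ticketing = (12 + 4·14 + 16)/6 = 84/6 = 14; σ²_Ticketing = ((16−12)/6)² = 0.444
te_Staff briefing = (1 + 4·6 + 11)/6 = 36/6 = 6; σ²_Staff briefing = ((11−1)/6)² = 2.778
te_Rehearsal = (9 + 4·14 + 25)/6 = 90/6 = 15; σ²_Rehearsal = ((25−9)/6)² = 7.111
te_Signage = (1 + 4·2 + 3)/6 = 12/6 = 2; σ²_Signage = ((3−1)/6)² = 0.111
te_Security plan = (6 + 4·12 + 18)/6 = 72/6 = 12; σ²_Security plan = ((18−6)/6)² = 4.000

Forward pass:
ES_AV setup = 0; EF_AV setup = 14
ES_Stage build = 0; EF_Stage build = 11
ES_Marketing push = 0; EF_Marketing push = 8
ES_Ticketing = 14; EF_Ticketing = 14+14 = 28
ES_Staff briefing = max(EF_AV setup=14, EF_Stage build=11) = 14; EF_Staff briefing = 14+6 = 20
ES_Rehearsal = 20; EF_Rehearsal = 20+15 = 35
ES_Signage = max(EF_Stage build=11, EF_Rehearsal=35) = 35; EF_Signage = 35+2 = 37
ES_Security plan = max(EF_Stage build=11, EF_Marketing push=8, EF_Ticketing=28, EF_Signage=37) = 37; EF_Security plan = 37+12 = 49
Expected project duration μ = 49 days. Critical path: AV setup → Staff briefing → Rehearsal → Signage → Security plan.

Variances on critical path: σ²_AV setup=1.000, σ²_Staff briefing=2.778, σ²_Rehearsal=7.111, σ²_Signage=0.111, σ²_Security plan=4.000.
Largest is σ²_Rehearsal = 7.111.

Rehearsal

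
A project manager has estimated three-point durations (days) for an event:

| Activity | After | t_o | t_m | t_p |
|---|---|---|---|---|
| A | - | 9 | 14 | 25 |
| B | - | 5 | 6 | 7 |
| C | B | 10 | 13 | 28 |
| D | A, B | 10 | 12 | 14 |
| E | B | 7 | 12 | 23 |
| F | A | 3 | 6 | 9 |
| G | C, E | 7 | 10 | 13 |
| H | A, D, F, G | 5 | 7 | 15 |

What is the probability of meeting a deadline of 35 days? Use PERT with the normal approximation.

0.133

te_A = (9 + 4·14 + 25)/6 = 90/6 = 15; σ²_A = ((25−9)/6)² = 7.111
te_B = (5 + 4·6 + 7)/6 = 36/6 = 6; σ²_B = ((7−5)/6)² = 0.111
te_C = (10 + 4·13 + 28)/6 = 90/6 = 15; σ²_C = ((28−10)/6)² = 9.000
te_D = (10 + 4·12 + 14)/6 = 72/6 = 12; σ²_D = ((14−10)/6)² = 0.444
te_E = (7 + 4·12 + 23)/6 = 78/6 = 13; σ²_E = ((23−7)/6)² = 7.111
te_F = (3 + 4·6 + 9)/6 = 36/6 = 6; σ²_F = ((9−3)/6)² = 1.000
te_G = (7 + 4·10 + 13)/6 = 60/6 = 10; σ²_G = ((13−7)/6)² = 1.000
te_H = (5 + 4·7 + 15)/6 = 48/6 = 8; σ²_H = ((15−5)/6)² = 2.778

Forward pass:
ES_A = 0; EF_A = 15
ES_B = 0; EF_B = 6
ES_C = 6; EF_C = 6+15 = 21
ES_D = max(EF_A=15, EF_B=6) = 15; EF_D = 15+12 = 27
ES_E = 6; EF_E = 6+13 = 19
ES_F = 15; EF_F = 15+6 = 21
ES_G = max(EF_C=21, EF_E=19) = 21; EF_G = 21+10 = 31
ES_H = max(EF_A=15, EF_D=27, EF_F=21, EF_G=31) = 31; EF_H = 31+8 = 39
Expected project duration μ = 39 days. Critical path: B → C → G → H.

Variance along critical path = 0.111 + 9.000 + 1.000 + 2.778 = 12.889; σ = √12.889 = 3.590 days.
Z = (35 − 39) / 3.590 = -1.114
P(T ≤ 35) = Φ(-1.114) ≈ 0.133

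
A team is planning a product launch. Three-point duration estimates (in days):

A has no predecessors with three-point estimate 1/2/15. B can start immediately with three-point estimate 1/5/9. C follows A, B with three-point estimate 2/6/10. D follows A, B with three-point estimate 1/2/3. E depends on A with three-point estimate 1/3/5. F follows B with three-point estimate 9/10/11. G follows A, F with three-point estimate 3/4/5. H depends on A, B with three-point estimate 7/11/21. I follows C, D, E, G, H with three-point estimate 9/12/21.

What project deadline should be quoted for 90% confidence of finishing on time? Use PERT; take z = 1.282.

te_A = (1 + 4·2 + 15)/6 = 24/6 = 4; σ²_A = ((15−1)/6)² = 5.444
te_B = (1 + 4·5 + 9)/6 = 30/6 = 5; σ²_B = ((9−1)/6)² = 1.778
te_C = (2 + 4·6 + 10)/6 = 36/6 = 6; σ²_C = ((10−2)/6)² = 1.778
te_D = (1 + 4·2 + 3)/6 = 12/6 = 2; σ²_D = ((3−1)/6)² = 0.111
te_E = (1 + 4·3 + 5)/6 = 18/6 = 3; σ²_E = ((5−1)/6)² = 0.444
te_F = (9 + 4·10 + 11)/6 = 60/6 = 10; σ²_F = ((11−9)/6)² = 0.111
te_G = (3 + 4·4 + 5)/6 = 24/6 = 4; σ²_G = ((5−3)/6)² = 0.111
te_H = (7 + 4·11 + 21)/6 = 72/6 = 12; σ²_H = ((21−7)/6)² = 5.444
te_I = (9 + 4·12 + 21)/6 = 78/6 = 13; σ²_I = ((21−9)/6)² = 4.000

Forward pass:
ES_A = 0; EF_A = 4
ES_B = 0; EF_B = 5
ES_C = max(EF_A=4, EF_B=5) = 5; EF_C = 5+6 = 11
ES_D = max(EF_A=4, EF_B=5) = 5; EF_D = 5+2 = 7
ES_E = 4; EF_E = 4+3 = 7
ES_F = 5; EF_F = 5+10 = 15
ES_G = max(EF_A=4, EF_F=15) = 15; EF_G = 15+4 = 19
ES_H = max(EF_A=4, EF_B=5) = 5; EF_H = 5+12 = 17
ES_I = max(EF_C=11, EF_D=7, EF_E=7, EF_G=19, EF_H=17) = 19; EF_I = 19+13 = 32
Expected project duration μ = 32 days. Critical path: B → F → G → I.

Variance along critical path = 1.778 + 0.111 + 0.111 + 4.000 = 6.000; σ = 2.449 days.
D = μ + z·σ = 32 + 1.282·2.449 = 35.1 days

35.1 days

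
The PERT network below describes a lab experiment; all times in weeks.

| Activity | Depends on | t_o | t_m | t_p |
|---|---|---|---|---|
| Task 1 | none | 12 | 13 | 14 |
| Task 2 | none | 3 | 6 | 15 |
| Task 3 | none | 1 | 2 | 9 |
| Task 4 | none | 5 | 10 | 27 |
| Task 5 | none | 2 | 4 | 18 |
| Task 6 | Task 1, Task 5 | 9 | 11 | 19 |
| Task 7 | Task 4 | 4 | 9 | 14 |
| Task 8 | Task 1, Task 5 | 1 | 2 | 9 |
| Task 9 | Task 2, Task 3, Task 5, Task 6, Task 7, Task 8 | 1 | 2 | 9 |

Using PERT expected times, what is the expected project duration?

28 weeks

te_Task 1 = (12 + 4·13 + 14)/6 = 78/6 = 13
te_Task 2 = (3 + 4·6 + 15)/6 = 42/6 = 7
te_Task 3 = (1 + 4·2 + 9)/6 = 18/6 = 3
te_Task 4 = (5 + 4·10 + 27)/6 = 72/6 = 12
te_Task 5 = (2 + 4·4 + 18)/6 = 36/6 = 6
te_Task 6 = (9 + 4·11 + 19)/6 = 72/6 = 12
te_Task 7 = (4 + 4·9 + 14)/6 = 54/6 = 9
te_Task 8 = (1 + 4·2 + 9)/6 = 18/6 = 3
te_Task 9 = (1 + 4·2 + 9)/6 = 18/6 = 3

Forward pass:
ES_Task 1 = 0; EF_Task 1 = 13
ES_Task 2 = 0; EF_Task 2 = 7
ES_Task 3 = 0; EF_Task 3 = 3
ES_Task 4 = 0; EF_Task 4 = 12
ES_Task 5 = 0; EF_Task 5 = 6
ES_Task 6 = max(EF_Task 1=13, EF_Task 5=6) = 13; EF_Task 6 = 13+12 = 25
ES_Task 7 = 12; EF_Task 7 = 12+9 = 21
ES_Task 8 = max(EF_Task 1=13, EF_Task 5=6) = 13; EF_Task 8 = 13+3 = 16
ES_Task 9 = max(EF_Task 2=7, EF_Task 3=3, EF_Task 5=6, EF_Task 6=25, EF_Task 7=21, EF_Task 8=16) = 25; EF_Task 9 = 25+3 = 28
Expected project duration μ = 28 weeks. Critical path: Task 1 → Task 6 → Task 9.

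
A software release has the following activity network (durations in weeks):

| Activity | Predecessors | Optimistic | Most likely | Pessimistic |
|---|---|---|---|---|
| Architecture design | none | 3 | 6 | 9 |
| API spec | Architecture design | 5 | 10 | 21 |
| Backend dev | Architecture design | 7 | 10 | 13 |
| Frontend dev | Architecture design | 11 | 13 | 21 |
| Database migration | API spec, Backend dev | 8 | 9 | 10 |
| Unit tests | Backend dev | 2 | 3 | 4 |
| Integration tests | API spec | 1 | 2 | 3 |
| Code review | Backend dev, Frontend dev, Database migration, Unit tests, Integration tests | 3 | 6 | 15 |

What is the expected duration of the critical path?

te_Architecture design = (3 + 4·6 + 9)/6 = 36/6 = 6
te_API spec = (5 + 4·10 + 21)/6 = 66/6 = 11
te_Backend dev = (7 + 4·10 + 13)/6 = 60/6 = 10
te_Frontend dev = (11 + 4·13 + 21)/6 = 84/6 = 14
te_Database migration = (8 + 4·9 + 10)/6 = 54/6 = 9
te_Unit tests = (2 + 4·3 + 4)/6 = 18/6 = 3
te_Integration tests = (1 + 4·2 + 3)/6 = 12/6 = 2
te_Code review = (3 + 4·6 + 15)/6 = 42/6 = 7

Forward pass:
ES_Architecture design = 0; EF_Architecture design = 6
ES_API spec = 6; EF_API spec = 6+11 = 17
ES_Backend dev = 6; EF_Backend dev = 6+10 = 16
ES_Frontend dev = 6; EF_Frontend dev = 6+14 = 20
ES_Database migration = max(EF_API spec=17, EF_Backend dev=16) = 17; EF_Database migration = 17+9 = 26
ES_Unit tests = 16; EF_Unit tests = 16+3 = 19
ES_Integration tests = 17; EF_Integration tests = 17+2 = 19
ES_Code review = max(EF_Backend dev=16, EF_Frontend dev=20, EF_Database migration=26, EF_Unit tests=19, EF_Integration tests=19) = 26; EF_Code review = 26+7 = 33
Expected project duration μ = 33 weeks. Critical path: Architecture design → API spec → Database migration → Code review.

33 weeks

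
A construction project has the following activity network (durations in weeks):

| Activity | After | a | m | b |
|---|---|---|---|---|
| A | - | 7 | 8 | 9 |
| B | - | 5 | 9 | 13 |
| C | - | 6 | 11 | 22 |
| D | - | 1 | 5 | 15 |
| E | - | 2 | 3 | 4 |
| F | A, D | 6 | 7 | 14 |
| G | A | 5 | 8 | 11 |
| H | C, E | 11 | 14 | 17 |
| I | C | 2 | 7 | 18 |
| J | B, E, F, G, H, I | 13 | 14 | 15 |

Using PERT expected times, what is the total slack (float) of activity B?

te_A = (7 + 4·8 + 9)/6 = 48/6 = 8
te_B = (5 + 4·9 + 13)/6 = 54/6 = 9
te_C = (6 + 4·11 + 22)/6 = 72/6 = 12
te_D = (1 + 4·5 + 15)/6 = 36/6 = 6
te_E = (2 + 4·3 + 4)/6 = 18/6 = 3
te_F = (6 + 4·7 + 14)/6 = 48/6 = 8
te_G = (5 + 4·8 + 11)/6 = 48/6 = 8
te_H = (11 + 4·14 + 17)/6 = 84/6 = 14
te_I = (2 + 4·7 + 18)/6 = 48/6 = 8
te_J = (13 + 4·14 + 15)/6 = 84/6 = 14

Forward pass:
ES_A = 0; EF_A = 8
ES_B = 0; EF_B = 9
ES_C = 0; EF_C = 12
ES_D = 0; EF_D = 6
ES_E = 0; EF_E = 3
ES_F = max(EF_A=8, EF_D=6) = 8; EF_F = 8+8 = 16
ES_G = 8; EF_G = 8+8 = 16
ES_H = max(EF_C=12, EF_E=3) = 12; EF_H = 12+14 = 26
ES_I = 12; EF_I = 12+8 = 20
ES_J = max(EF_B=9, EF_E=3, EF_F=16, EF_G=16, EF_H=26, EF_I=20) = 26; EF_J = 26+14 = 40
Expected project duration μ = 40 weeks. Critical path: C → H → J.

Backward pass:
LF_J = 40; LS_J = 40−14 = 26
LF_I = LS_J = 26; LS_I = 26−8 = 18
LF_H = LS_J = 26; LS_H = 26−14 = 12
LF_G = LS_J = 26; LS_G = 26−8 = 18
LF_F = LS_J = 26; LS_F = 26−8 = 18
LF_E = min(LS_H=12, LS_J=26) = 12; LS_E = 12−3 = 9
LF_D = LS_F = 18; LS_D = 18−6 = 12
LF_C = min(LS_H=12, LS_I=18) = 12; LS_C = 12−12 = 0
LF_B = LS_J = 26; LS_B = 26−9 = 17
LF_A = min(LS_F=18, LS_G=18) = 18; LS_A = 18−8 = 10
Slack_B = LS_B − ES_B = 17 − 0 = 17

17 weeks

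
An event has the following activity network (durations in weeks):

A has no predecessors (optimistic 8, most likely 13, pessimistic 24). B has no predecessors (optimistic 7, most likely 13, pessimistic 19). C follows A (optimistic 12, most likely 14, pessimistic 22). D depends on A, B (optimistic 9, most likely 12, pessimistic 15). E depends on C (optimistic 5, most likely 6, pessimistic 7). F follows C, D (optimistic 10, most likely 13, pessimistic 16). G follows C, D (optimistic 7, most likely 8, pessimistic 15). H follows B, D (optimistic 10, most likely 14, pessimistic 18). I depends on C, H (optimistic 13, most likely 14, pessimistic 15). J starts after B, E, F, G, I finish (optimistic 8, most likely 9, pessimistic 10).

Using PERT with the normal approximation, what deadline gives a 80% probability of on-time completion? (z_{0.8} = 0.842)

65.7 weeks

te_A = (8 + 4·13 + 24)/6 = 84/6 = 14; σ²_A = ((24−8)/6)² = 7.111
te_B = (7 + 4·13 + 19)/6 = 78/6 = 13; σ²_B = ((19−7)/6)² = 4.000
te_C = (12 + 4·14 + 22)/6 = 90/6 = 15; σ²_C = ((22−12)/6)² = 2.778
te_D = (9 + 4·12 + 15)/6 = 72/6 = 12; σ²_D = ((15−9)/6)² = 1.000
te_E = (5 + 4·6 + 7)/6 = 36/6 = 6; σ²_E = ((7−5)/6)² = 0.111
te_F = (10 + 4·13 + 16)/6 = 78/6 = 13; σ²_F = ((16−10)/6)² = 1.000
te_G = (7 + 4·8 + 15)/6 = 54/6 = 9; σ²_G = ((15−7)/6)² = 1.778
te_H = (10 + 4·14 + 18)/6 = 84/6 = 14; σ²_H = ((18−10)/6)² = 1.778
te_I = (13 + 4·14 + 15)/6 = 84/6 = 14; σ²_I = ((15−13)/6)² = 0.111
te_J = (8 + 4·9 + 10)/6 = 54/6 = 9; σ²_J = ((10−8)/6)² = 0.111

Forward pass:
ES_A = 0; EF_A = 14
ES_B = 0; EF_B = 13
ES_C = 14; EF_C = 14+15 = 29
ES_D = max(EF_A=14, EF_B=13) = 14; EF_D = 14+12 = 26
ES_E = 29; EF_E = 29+6 = 35
ES_F = max(EF_C=29, EF_D=26) = 29; EF_F = 29+13 = 42
ES_G = max(EF_C=29, EF_D=26) = 29; EF_G = 29+9 = 38
ES_H = max(EF_B=13, EF_D=26) = 26; EF_H = 26+14 = 40
ES_I = max(EF_C=29, EF_H=40) = 40; EF_I = 40+14 = 54
ES_J = max(EF_B=13, EF_E=35, EF_F=42, EF_G=38, EF_I=54) = 54; EF_J = 54+9 = 63
Expected project duration μ = 63 weeks. Critical path: A → D → H → I → J.

Variance along critical path = 7.111 + 1.000 + 1.778 + 0.111 + 0.111 = 10.111; σ = 3.180 weeks.
D = μ + z·σ = 63 + 0.842·3.180 = 65.7 weeks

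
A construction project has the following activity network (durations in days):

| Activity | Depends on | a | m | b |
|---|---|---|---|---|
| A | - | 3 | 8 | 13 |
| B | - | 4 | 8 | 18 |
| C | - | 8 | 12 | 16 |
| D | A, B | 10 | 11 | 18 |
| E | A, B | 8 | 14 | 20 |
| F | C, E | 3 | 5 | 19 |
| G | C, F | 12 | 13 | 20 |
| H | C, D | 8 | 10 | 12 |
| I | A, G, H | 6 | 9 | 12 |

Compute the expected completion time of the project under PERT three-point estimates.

53 days

te_A = (3 + 4·8 + 13)/6 = 48/6 = 8
te_B = (4 + 4·8 + 18)/6 = 54/6 = 9
te_C = (8 + 4·12 + 16)/6 = 72/6 = 12
te_D = (10 + 4·11 + 18)/6 = 72/6 = 12
te_E = (8 + 4·14 + 20)/6 = 84/6 = 14
te_F = (3 + 4·5 + 19)/6 = 42/6 = 7
te_G = (12 + 4·13 + 20)/6 = 84/6 = 14
te_H = (8 + 4·10 + 12)/6 = 60/6 = 10
te_I = (6 + 4·9 + 12)/6 = 54/6 = 9

Forward pass:
ES_A = 0; EF_A = 8
ES_B = 0; EF_B = 9
ES_C = 0; EF_C = 12
ES_D = max(EF_A=8, EF_B=9) = 9; EF_D = 9+12 = 21
ES_E = max(EF_A=8, EF_B=9) = 9; EF_E = 9+14 = 23
ES_F = max(EF_C=12, EF_E=23) = 23; EF_F = 23+7 = 30
ES_G = max(EF_C=12, EF_F=30) = 30; EF_G = 30+14 = 44
ES_H = max(EF_C=12, EF_D=21) = 21; EF_H = 21+10 = 31
ES_I = max(EF_A=8, EF_G=44, EF_H=31) = 44; EF_I = 44+9 = 53
Expected project duration μ = 53 days. Critical path: B → E → F → G → I.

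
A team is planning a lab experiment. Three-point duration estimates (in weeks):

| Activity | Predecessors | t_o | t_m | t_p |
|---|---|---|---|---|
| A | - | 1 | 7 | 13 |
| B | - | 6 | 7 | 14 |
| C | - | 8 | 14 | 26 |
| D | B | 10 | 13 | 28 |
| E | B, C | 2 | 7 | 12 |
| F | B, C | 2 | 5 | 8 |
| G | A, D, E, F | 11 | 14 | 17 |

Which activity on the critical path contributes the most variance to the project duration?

te_A = (1 + 4·7 + 13)/6 = 42/6 = 7; σ²_A = ((13−1)/6)² = 4.000
te_B = (6 + 4·7 + 14)/6 = 48/6 = 8; σ²_B = ((14−6)/6)² = 1.778
te_C = (8 + 4·14 + 26)/6 = 90/6 = 15; σ²_C = ((26−8)/6)² = 9.000
te_D = (10 + 4·13 + 28)/6 = 90/6 = 15; σ²_D = ((28−10)/6)² = 9.000
te_E = (2 + 4·7 + 12)/6 = 42/6 = 7; σ²_E = ((12−2)/6)² = 2.778
te_F = (2 + 4·5 + 8)/6 = 30/6 = 5; σ²_F = ((8−2)/6)² = 1.000
te_G = (11 + 4·14 + 17)/6 = 84/6 = 14; σ²_G = ((17−11)/6)² = 1.000

Forward pass:
ES_A = 0; EF_A = 7
ES_B = 0; EF_B = 8
ES_C = 0; EF_C = 15
ES_D = 8; EF_D = 8+15 = 23
ES_E = max(EF_B=8, EF_C=15) = 15; EF_E = 15+7 = 22
ES_F = max(EF_B=8, EF_C=15) = 15; EF_F = 15+5 = 20
ES_G = max(EF_A=7, EF_D=23, EF_E=22, EF_F=20) = 23; EF_G = 23+14 = 37
Expected project duration μ = 37 weeks. Critical path: B → D → G.

Variances on critical path: σ²_B=1.778, σ²_D=9.000, σ²_G=1.000.
Largest is σ²_D = 9.000.

D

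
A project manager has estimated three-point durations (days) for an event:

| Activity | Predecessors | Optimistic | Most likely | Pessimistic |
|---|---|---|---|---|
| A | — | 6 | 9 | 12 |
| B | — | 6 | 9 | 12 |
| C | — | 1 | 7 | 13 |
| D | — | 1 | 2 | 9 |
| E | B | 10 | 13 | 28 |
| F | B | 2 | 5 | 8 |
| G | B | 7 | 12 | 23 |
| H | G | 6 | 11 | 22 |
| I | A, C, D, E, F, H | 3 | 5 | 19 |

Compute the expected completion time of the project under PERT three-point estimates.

te_A = (6 + 4·9 + 12)/6 = 54/6 = 9
te_B = (6 + 4·9 + 12)/6 = 54/6 = 9
te_C = (1 + 4·7 + 13)/6 = 42/6 = 7
te_D = (1 + 4·2 + 9)/6 = 18/6 = 3
te_E = (10 + 4·13 + 28)/6 = 90/6 = 15
te_F = (2 + 4·5 + 8)/6 = 30/6 = 5
te_G = (7 + 4·12 + 23)/6 = 78/6 = 13
te_H = (6 + 4·11 + 22)/6 = 72/6 = 12
te_I = (3 + 4·5 + 19)/6 = 42/6 = 7

Forward pass:
ES_A = 0; EF_A = 9
ES_B = 0; EF_B = 9
ES_C = 0; EF_C = 7
ES_D = 0; EF_D = 3
ES_E = 9; EF_E = 9+15 = 24
ES_F = 9; EF_F = 9+5 = 14
ES_G = 9; EF_G = 9+13 = 22
ES_H = 22; EF_H = 22+12 = 34
ES_I = max(EF_A=9, EF_C=7, EF_D=3, EF_E=24, EF_F=14, EF_H=34) = 34; EF_I = 34+7 = 41
Expected project duration μ = 41 days. Critical path: B → G → H → I.

41 days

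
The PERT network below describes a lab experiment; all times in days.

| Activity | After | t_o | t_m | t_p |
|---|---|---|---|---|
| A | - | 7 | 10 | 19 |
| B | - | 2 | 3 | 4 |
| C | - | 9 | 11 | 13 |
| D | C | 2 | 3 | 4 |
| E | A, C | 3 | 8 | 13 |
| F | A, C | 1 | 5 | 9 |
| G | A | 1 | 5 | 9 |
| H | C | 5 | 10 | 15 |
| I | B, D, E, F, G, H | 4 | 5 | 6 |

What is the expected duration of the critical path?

te_A = (7 + 4·10 + 19)/6 = 66/6 = 11
te_B = (2 + 4·3 + 4)/6 = 18/6 = 3
te_C = (9 + 4·11 + 13)/6 = 66/6 = 11
te_D = (2 + 4·3 + 4)/6 = 18/6 = 3
te_E = (3 + 4·8 + 13)/6 = 48/6 = 8
te_F = (1 + 4·5 + 9)/6 = 30/6 = 5
te_G = (1 + 4·5 + 9)/6 = 30/6 = 5
te_H = (5 + 4·10 + 15)/6 = 60/6 = 10
te_I = (4 + 4·5 + 6)/6 = 30/6 = 5

Forward pass:
ES_A = 0; EF_A = 11
ES_B = 0; EF_B = 3
ES_C = 0; EF_C = 11
ES_D = 11; EF_D = 11+3 = 14
ES_E = max(EF_A=11, EF_C=11) = 11; EF_E = 11+8 = 19
ES_F = max(EF_A=11, EF_C=11) = 11; EF_F = 11+5 = 16
ES_G = 11; EF_G = 11+5 = 16
ES_H = 11; EF_H = 11+10 = 21
ES_I = max(EF_B=3, EF_D=14, EF_E=19, EF_F=16, EF_G=16, EF_H=21) = 21; EF_I = 21+5 = 26
Expected project duration μ = 26 days. Critical path: C → H → I.

26 days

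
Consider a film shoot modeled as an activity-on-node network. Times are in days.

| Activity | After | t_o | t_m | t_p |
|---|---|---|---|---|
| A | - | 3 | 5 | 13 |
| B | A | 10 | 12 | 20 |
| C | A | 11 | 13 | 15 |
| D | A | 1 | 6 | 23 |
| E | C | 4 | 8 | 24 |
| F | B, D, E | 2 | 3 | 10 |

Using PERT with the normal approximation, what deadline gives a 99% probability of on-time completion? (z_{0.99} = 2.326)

42.3 days

te_A = (3 + 4·5 + 13)/6 = 36/6 = 6; σ²_A = ((13−3)/6)² = 2.778
te_B = (10 + 4·12 + 20)/6 = 78/6 = 13; σ²_B = ((20−10)/6)² = 2.778
te_C = (11 + 4·13 + 15)/6 = 78/6 = 13; σ²_C = ((15−11)/6)² = 0.444
te_D = (1 + 4·6 + 23)/6 = 48/6 = 8; σ²_D = ((23−1)/6)² = 13.444
te_E = (4 + 4·8 + 24)/6 = 60/6 = 10; σ²_E = ((24−4)/6)² = 11.111
te_F = (2 + 4·3 + 10)/6 = 24/6 = 4; σ²_F = ((10−2)/6)² = 1.778

Forward pass:
ES_A = 0; EF_A = 6
ES_B = 6; EF_B = 6+13 = 19
ES_C = 6; EF_C = 6+13 = 19
ES_D = 6; EF_D = 6+8 = 14
ES_E = 19; EF_E = 19+10 = 29
ES_F = max(EF_B=19, EF_D=14, EF_E=29) = 29; EF_F = 29+4 = 33
Expected project duration μ = 33 days. Critical path: A → C → E → F.

Variance along critical path = 2.778 + 0.444 + 11.111 + 1.778 = 16.111; σ = 4.014 days.
D = μ + z·σ = 33 + 2.326·4.014 = 42.3 days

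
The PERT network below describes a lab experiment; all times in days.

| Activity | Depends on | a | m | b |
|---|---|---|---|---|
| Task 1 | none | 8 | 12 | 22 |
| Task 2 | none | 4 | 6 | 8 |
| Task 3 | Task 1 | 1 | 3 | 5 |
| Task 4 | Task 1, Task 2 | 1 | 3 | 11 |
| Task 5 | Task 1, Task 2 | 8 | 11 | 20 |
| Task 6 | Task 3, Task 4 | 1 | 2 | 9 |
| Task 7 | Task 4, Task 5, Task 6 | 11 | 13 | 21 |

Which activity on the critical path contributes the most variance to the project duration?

te_Task 1 = (8 + 4·12 + 22)/6 = 78/6 = 13; σ²_Task 1 = ((22−8)/6)² = 5.444
te_Task 2 = (4 + 4·6 + 8)/6 = 36/6 = 6; σ²_Task 2 = ((8−4)/6)² = 0.444
te_Task 3 = (1 + 4·3 + 5)/6 = 18/6 = 3; σ²_Task 3 = ((5−1)/6)² = 0.444
te_Task 4 = (1 + 4·3 + 11)/6 = 24/6 = 4; σ²_Task 4 = ((11−1)/6)² = 2.778
te_Task 5 = (8 + 4·11 + 20)/6 = 72/6 = 12; σ²_Task 5 = ((20−8)/6)² = 4.000
te_Task 6 = (1 + 4·2 + 9)/6 = 18/6 = 3; σ²_Task 6 = ((9−1)/6)² = 1.778
te_Task 7 = (11 + 4·13 + 21)/6 = 84/6 = 14; σ²_Task 7 = ((21−11)/6)² = 2.778

Forward pass:
ES_Task 1 = 0; EF_Task 1 = 13
ES_Task 2 = 0; EF_Task 2 = 6
ES_Task 3 = 13; EF_Task 3 = 13+3 = 16
ES_Task 4 = max(EF_Task 1=13, EF_Task 2=6) = 13; EF_Task 4 = 13+4 = 17
ES_Task 5 = max(EF_Task 1=13, EF_Task 2=6) = 13; EF_Task 5 = 13+12 = 25
ES_Task 6 = max(EF_Task 3=16, EF_Task 4=17) = 17; EF_Task 6 = 17+3 = 20
ES_Task 7 = max(EF_Task 4=17, EF_Task 5=25, EF_Task 6=20) = 25; EF_Task 7 = 25+14 = 39
Expected project duration μ = 39 days. Critical path: Task 1 → Task 5 → Task 7.

Variances on critical path: σ²_Task 1=5.444, σ²_Task 5=4.000, σ²_Task 7=2.778.
Largest is σ²_Task 1 = 5.444.

Task 1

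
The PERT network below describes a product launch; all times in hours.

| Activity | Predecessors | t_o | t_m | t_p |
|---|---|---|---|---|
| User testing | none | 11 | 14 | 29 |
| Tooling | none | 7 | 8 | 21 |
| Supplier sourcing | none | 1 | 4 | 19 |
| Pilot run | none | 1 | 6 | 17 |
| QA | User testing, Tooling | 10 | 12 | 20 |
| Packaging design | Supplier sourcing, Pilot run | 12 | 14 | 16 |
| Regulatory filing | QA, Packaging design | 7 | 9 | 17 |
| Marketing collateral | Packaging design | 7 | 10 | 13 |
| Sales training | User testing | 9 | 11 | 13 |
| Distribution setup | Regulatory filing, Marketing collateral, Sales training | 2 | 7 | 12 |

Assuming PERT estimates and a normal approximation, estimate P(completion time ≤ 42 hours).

0.168

te_User testing = (11 + 4·14 + 29)/6 = 96/6 = 16; σ²_User testing = ((29−11)/6)² = 9.000
te_Tooling = (7 + 4·8 + 21)/6 = 60/6 = 10; σ²_Tooling = ((21−7)/6)² = 5.444
te_Supplier sourcing = (1 + 4·4 + 19)/6 = 36/6 = 6; σ²_Supplier sourcing = ((19−1)/6)² = 9.000
te_Pilot run = (1 + 4·6 + 17)/6 = 42/6 = 7; σ²_Pilot run = ((17−1)/6)² = 7.111
te_QA = (10 + 4·12 + 20)/6 = 78/6 = 13; σ²_QA = ((20−10)/6)² = 2.778
te_Packaging design = (12 + 4·14 + 16)/6 = 84/6 = 14; σ²_Packaging design = ((16−12)/6)² = 0.444
te_Regulatory filing = (7 + 4·9 + 17)/6 = 60/6 = 10; σ²_Regulatory filing = ((17−7)/6)² = 2.778
te_Marketing collateral = (7 + 4·10 + 13)/6 = 60/6 = 10; σ²_Marketing collateral = ((13−7)/6)² = 1.000
te_Sales training = (9 + 4·11 + 13)/6 = 66/6 = 11; σ²_Sales training = ((13−9)/6)² = 0.444
te_Distribution setup = (2 + 4·7 + 12)/6 = 42/6 = 7; σ²_Distribution setup = ((12−2)/6)² = 2.778

Forward pass:
ES_User testing = 0; EF_User testing = 16
ES_Tooling = 0; EF_Tooling = 10
ES_Supplier sourcing = 0; EF_Supplier sourcing = 6
ES_Pilot run = 0; EF_Pilot run = 7
ES_QA = max(EF_User testing=16, EF_Tooling=10) = 16; EF_QA = 16+13 = 29
ES_Packaging design = max(EF_Supplier sourcing=6, EF_Pilot run=7) = 7; EF_Packaging design = 7+14 = 21
ES_Regulatory filing = max(EF_QA=29, EF_Packaging design=21) = 29; EF_Regulatory filing = 29+10 = 39
ES_Marketing collateral = 21; EF_Marketing collateral = 21+10 = 31
ES_Sales training = 16; EF_Sales training = 16+11 = 27
ES_Distribution setup = max(EF_Regulatory filing=39, EF_Marketing collateral=31, EF_Sales training=27) = 39; EF_Distribution setup = 39+7 = 46
Expected project duration μ = 46 hours. Critical path: User testing → QA → Regulatory filing → Distribution setup.

Variance along critical path = 9.000 + 2.778 + 2.778 + 2.778 = 17.333; σ = √17.333 = 4.163 hours.
Z = (42 − 46) / 4.163 = -0.961
P(T ≤ 42) = Φ(-0.961) ≈ 0.168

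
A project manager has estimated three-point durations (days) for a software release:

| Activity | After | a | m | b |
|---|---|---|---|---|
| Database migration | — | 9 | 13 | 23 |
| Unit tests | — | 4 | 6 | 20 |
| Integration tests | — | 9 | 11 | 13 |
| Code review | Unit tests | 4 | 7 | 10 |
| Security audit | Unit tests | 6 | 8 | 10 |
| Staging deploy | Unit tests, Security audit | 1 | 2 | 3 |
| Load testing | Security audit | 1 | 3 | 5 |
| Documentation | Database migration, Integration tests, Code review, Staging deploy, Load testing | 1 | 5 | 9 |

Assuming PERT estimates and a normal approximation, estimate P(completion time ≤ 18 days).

0.028

te_Database migration = (9 + 4·13 + 23)/6 = 84/6 = 14; σ²_Database migration = ((23−9)/6)² = 5.444
te_Unit tests = (4 + 4·6 + 20)/6 = 48/6 = 8; σ²_Unit tests = ((20−4)/6)² = 7.111
te_Integration tests = (9 + 4·11 + 13)/6 = 66/6 = 11; σ²_Integration tests = ((13−9)/6)² = 0.444
te_Code review = (4 + 4·7 + 10)/6 = 42/6 = 7; σ²_Code review = ((10−4)/6)² = 1.000
te_Security audit = (6 + 4·8 + 10)/6 = 48/6 = 8; σ²_Security audit = ((10−6)/6)² = 0.444
te_Staging deploy = (1 + 4·2 + 3)/6 = 12/6 = 2; σ²_Staging deploy = ((3−1)/6)² = 0.111
te_Load testing = (1 + 4·3 + 5)/6 = 18/6 = 3; σ²_Load testing = ((5−1)/6)² = 0.444
te_Documentation = (1 + 4·5 + 9)/6 = 30/6 = 5; σ²_Documentation = ((9−1)/6)² = 1.778

Forward pass:
ES_Database migration = 0; EF_Database migration = 14
ES_Unit tests = 0; EF_Unit tests = 8
ES_Integration tests = 0; EF_Integration tests = 11
ES_Code review = 8; EF_Code review = 8+7 = 15
ES_Security audit = 8; EF_Security audit = 8+8 = 16
ES_Staging deploy = max(EF_Unit tests=8, EF_Security audit=16) = 16; EF_Staging deploy = 16+2 = 18
ES_Load testing = 16; EF_Load testing = 16+3 = 19
ES_Documentation = max(EF_Database migration=14, EF_Integration tests=11, EF_Code review=15, EF_Staging deploy=18, EF_Load testing=19) = 19; EF_Documentation = 19+5 = 24
Expected project duration μ = 24 days. Critical path: Unit tests → Security audit → Load testing → Documentation.

Variance along critical path = 7.111 + 0.444 + 0.444 + 1.778 = 9.778; σ = √9.778 = 3.127 days.
Z = (18 − 24) / 3.127 = -1.919
P(T ≤ 18) = Φ(-1.919) ≈ 0.028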